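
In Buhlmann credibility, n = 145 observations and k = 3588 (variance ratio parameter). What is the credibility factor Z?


Z = n / (n + k)
= 145 / (145 + 3588)
= 145 / 3733
= 0.0388


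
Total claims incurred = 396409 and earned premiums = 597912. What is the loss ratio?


Loss ratio = claims / premiums
= 396409 / 597912
= 0.663


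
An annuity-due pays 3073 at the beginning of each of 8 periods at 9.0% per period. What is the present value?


PV_due = PMT * (1-(1+i)^(-n))/i * (1+i)
PV_immediate = 17008.4991
PV_due = 17008.4991 * 1.09
= 18539.2641


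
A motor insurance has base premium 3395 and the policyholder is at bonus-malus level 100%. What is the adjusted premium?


adjusted = base * BM_level / 100
= 3395 * 100 / 100
= 3395 * 1.0
= 3395.0


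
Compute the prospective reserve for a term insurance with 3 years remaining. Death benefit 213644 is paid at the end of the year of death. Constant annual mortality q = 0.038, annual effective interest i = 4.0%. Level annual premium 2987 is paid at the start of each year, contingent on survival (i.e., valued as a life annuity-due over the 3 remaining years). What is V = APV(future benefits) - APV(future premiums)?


v = 1/(1+i) = 0.961538
APV(future benefits) per unit = sum_{k=0}^{2} k_p_x * q * v^(k+1) = 0.1016
APV(future benefits) = 213644 * 0.1016 = 21706.179
Life annuity-due factor ä_{x:3} = sum_{k=0}^{2} k_p_x * v^k = 2.780625
APV(future premiums) = 2987 * 2.780625 = 8305.7269
V = 21706.179 - 8305.7269
= 13400.4522


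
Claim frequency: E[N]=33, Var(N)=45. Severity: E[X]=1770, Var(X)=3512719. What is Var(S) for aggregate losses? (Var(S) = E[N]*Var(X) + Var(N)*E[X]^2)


Var(S) = E[N]*Var(X) + Var(N)*E[X]^2
= 33*3512719 + 45*1770^2
= 115919727 + 140980500
= 2.5690e+08


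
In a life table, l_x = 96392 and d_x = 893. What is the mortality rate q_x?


q_x = d_x / l_x
= 893 / 96392
= 0.0093


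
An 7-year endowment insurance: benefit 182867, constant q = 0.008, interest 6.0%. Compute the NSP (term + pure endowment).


Term component = 7988.1484
Pure endowment = 7_p_x * v^7 * benefit = 0.945326 * 0.665057 * 182867 = 114967.7385
NSP = 122955.8869


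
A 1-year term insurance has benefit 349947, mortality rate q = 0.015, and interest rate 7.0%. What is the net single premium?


NSP = benefit * q * v
v = 1/(1+i) = 0.934579
NSP = 349947 * 0.015 * 0.934579
= 4905.7991


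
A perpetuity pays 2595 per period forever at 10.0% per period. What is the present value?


PV = PMT / i
= 2595 / 0.1
= 25950.0


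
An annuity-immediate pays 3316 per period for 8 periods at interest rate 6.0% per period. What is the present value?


PV = PMT * (1 - (1+i)^(-n)) / i
= 3316 * (1 - (1+0.06)^(-8)) / 0.06
= 3316 * (1 - 0.627412) / 0.06
= 3316 * 6.209794
= 20591.6763


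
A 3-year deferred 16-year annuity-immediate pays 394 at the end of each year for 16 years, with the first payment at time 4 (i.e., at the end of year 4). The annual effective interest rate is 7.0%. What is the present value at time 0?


PV at time 3 of the 16-year annuity-immediate:
a_n = 394 * (1-(1+0.07)^(-16))/0.07 = 3721.9795
Discount back 3 years to time 0:
PV = 3721.9795 * (1+0.07)^(-3)
= 3721.9795 * 0.816298
= 3038.244


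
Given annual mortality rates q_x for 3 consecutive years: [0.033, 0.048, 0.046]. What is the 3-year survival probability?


p_k = 1 - q_k for each year
Survival = product of (1 - q_k)
= 0.967 * 0.952 * 0.954
= 0.8782


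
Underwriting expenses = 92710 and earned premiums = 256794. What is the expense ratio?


Expense ratio = expenses / premiums
= 92710 / 256794
= 0.361


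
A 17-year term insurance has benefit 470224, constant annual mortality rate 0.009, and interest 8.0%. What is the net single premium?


NSP = benefit * sum_{k=0}^{n-1} k_p_x * q * v^(k+1)
With constant q=0.009, v=0.925926
Sum = 0.077687
NSP = 470224 * 0.077687
= 36530.133


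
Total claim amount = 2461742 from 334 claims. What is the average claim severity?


severity = total / number
= 2461742 / 334
= 7370.485


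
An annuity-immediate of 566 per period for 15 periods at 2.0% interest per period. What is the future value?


FV = PMT * ((1+i)^n - 1) / i
= 566 * ((1.02)^15 - 1) / 0.02
= 566 * (1.345868 - 1) / 0.02
= 9788.074


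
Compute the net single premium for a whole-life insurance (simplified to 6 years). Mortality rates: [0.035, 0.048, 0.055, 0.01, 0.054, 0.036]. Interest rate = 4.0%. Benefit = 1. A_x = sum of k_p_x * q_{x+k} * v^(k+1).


v = 0.961538
Year 0: k_p_x=1.0, q=0.035, term=0.033654
Year 1: k_p_x=0.965, q=0.048, term=0.042825
Year 2: k_p_x=0.91868, q=0.055, term=0.044919
Year 3: k_p_x=0.868153, q=0.01, term=0.007421
Year 4: k_p_x=0.859471, q=0.054, term=0.038147
Year 5: k_p_x=0.81306, q=0.036, term=0.023133
A_x = 0.1901


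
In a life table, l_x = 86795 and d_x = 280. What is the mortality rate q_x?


q_x = d_x / l_x
= 280 / 86795
= 0.0032


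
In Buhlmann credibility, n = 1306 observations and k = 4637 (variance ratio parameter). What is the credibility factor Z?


Z = n / (n + k)
= 1306 / (1306 + 4637)
= 1306 / 5943
= 0.2198


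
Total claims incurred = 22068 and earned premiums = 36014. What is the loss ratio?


Loss ratio = claims / premiums
= 22068 / 36014
= 0.6128


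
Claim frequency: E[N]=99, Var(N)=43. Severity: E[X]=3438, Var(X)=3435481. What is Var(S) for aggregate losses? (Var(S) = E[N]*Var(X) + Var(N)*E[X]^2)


Var(S) = E[N]*Var(X) + Var(N)*E[X]^2
= 99*3435481 + 43*3438^2
= 340112619 + 508253292
= 8.4837e+08


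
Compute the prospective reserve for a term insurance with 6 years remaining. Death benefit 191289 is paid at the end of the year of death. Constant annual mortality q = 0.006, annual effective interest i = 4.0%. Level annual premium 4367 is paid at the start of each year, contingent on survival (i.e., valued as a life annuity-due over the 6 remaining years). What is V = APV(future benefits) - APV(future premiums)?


v = 1/(1+i) = 0.961538
APV(future benefits) per unit = sum_{k=0}^{5} k_p_x * q * v^(k+1) = 0.031006
APV(future benefits) = 191289 * 0.031006 = 5931.1257
Life annuity-due factor ä_{x:6} = sum_{k=0}^{5} k_p_x * v^k = 5.374391
APV(future premiums) = 4367 * 5.374391 = 23469.9633
V = 5931.1257 - 23469.9633
= -17538.8377


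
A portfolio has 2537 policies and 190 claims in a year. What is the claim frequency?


frequency = claims / policies
= 190 / 2537
= 0.0749


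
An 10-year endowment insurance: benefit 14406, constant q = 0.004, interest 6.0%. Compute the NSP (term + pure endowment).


Term component = 417.3627
Pure endowment = 10_p_x * v^10 * benefit = 0.960712 * 0.558395 * 14406 = 7728.1962
NSP = 8145.559


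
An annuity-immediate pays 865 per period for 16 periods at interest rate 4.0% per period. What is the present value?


PV = PMT * (1 - (1+i)^(-n)) / i
= 865 * (1 - (1+0.04)^(-16)) / 0.04
= 865 * (1 - 0.533908) / 0.04
= 865 * 11.652296
= 10079.2357


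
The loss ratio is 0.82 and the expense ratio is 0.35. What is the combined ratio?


Combined ratio = loss ratio + expense ratio
= 0.82 + 0.35
= 1.17


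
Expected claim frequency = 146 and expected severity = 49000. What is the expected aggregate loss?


E[S] = E[N] * E[X]
= 146 * 49000
= 7.1540e+06


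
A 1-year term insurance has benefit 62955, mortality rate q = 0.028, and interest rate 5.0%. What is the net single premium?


NSP = benefit * q * v
v = 1/(1+i) = 0.952381
NSP = 62955 * 0.028 * 0.952381
= 1678.8


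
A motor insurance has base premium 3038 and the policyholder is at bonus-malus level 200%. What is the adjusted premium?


adjusted = base * BM_level / 100
= 3038 * 200 / 100
= 3038 * 2.0
= 6076.0


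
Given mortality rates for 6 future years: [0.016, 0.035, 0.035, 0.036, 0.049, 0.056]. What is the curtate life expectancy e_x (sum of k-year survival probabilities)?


e_x = sum_{k=1}^{n} k_p_x
k_p_x values:
  1_p_x = 0.984
  2_p_x = 0.94956
  3_p_x = 0.916325
  4_p_x = 0.883338
  5_p_x = 0.840054
  6_p_x = 0.793011
e_x = 5.3663


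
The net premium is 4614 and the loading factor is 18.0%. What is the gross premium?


Gross = net * (1 + loading)
= 4614 * (1 + 0.18)
= 4614 * 1.18
= 5444.52


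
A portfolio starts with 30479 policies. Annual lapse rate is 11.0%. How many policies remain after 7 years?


remaining = initial * (1 - lapse)^years
= 30479 * (1 - 0.11)^7
= 30479 * 0.442313
= 13481.2686


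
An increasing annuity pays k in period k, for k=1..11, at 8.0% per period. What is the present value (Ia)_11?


(Ia)_n = sum_{k=1}^{n} k * v^k, v = 1/(1+i)
v = 0.925926
Sum computed term by term:
(Ia)_11 = 37.4046


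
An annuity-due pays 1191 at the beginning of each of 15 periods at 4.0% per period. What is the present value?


PV_due = PMT * (1-(1+i)^(-n))/i * (1+i)
PV_immediate = 13241.9994
PV_due = 13241.9994 * 1.04
= 13771.6794


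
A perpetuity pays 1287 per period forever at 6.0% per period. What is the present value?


PV = PMT / i
= 1287 / 0.06
= 21450.0


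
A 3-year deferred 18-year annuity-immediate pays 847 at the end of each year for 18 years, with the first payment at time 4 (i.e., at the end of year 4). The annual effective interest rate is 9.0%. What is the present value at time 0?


PV at time 3 of the 18-year annuity-immediate:
a_n = 847 * (1-(1+0.09)^(-18))/0.09 = 7416.0145
Discount back 3 years to time 0:
PV = 7416.0145 * (1+0.09)^(-3)
= 7416.0145 * 0.772183
= 5726.5239


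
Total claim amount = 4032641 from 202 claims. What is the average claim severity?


severity = total / number
= 4032641 / 202
= 19963.5693


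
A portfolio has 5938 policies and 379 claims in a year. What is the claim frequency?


frequency = claims / policies
= 379 / 5938
= 0.0638


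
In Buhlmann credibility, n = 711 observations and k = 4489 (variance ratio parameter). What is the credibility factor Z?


Z = n / (n + k)
= 711 / (711 + 4489)
= 711 / 5200
= 0.1367


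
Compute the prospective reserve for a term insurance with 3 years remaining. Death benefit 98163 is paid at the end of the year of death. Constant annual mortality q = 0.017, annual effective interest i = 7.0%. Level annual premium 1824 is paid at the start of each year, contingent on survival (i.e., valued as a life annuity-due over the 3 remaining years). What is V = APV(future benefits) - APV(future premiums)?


v = 1/(1+i) = 0.934579
APV(future benefits) per unit = sum_{k=0}^{2} k_p_x * q * v^(k+1) = 0.043893
APV(future benefits) = 98163 * 0.043893 = 4308.6822
Life annuity-due factor ä_{x:3} = sum_{k=0}^{2} k_p_x * v^k = 2.762686
APV(future premiums) = 1824 * 2.762686 = 5039.1389
V = 4308.6822 - 5039.1389
= -730.4567


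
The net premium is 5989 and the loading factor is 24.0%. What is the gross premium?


Gross = net * (1 + loading)
= 5989 * (1 + 0.24)
= 5989 * 1.24
= 7426.36


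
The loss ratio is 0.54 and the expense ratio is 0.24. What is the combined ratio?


Combined ratio = loss ratio + expense ratio
= 0.54 + 0.24
= 0.78


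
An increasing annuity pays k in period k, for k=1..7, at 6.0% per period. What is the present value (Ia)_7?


(Ia)_n = sum_{k=1}^{n} k * v^k, v = 1/(1+i)
v = 0.943396
Sum computed term by term:
(Ia)_7 = 21.0321


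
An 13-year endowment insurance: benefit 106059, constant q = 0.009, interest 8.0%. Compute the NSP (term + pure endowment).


Term component = 7218.7703
Pure endowment = 13_p_x * v^13 * benefit = 0.889114 * 0.367698 * 106059 = 34673.3829
NSP = 41892.1531


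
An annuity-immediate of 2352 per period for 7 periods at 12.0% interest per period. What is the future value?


FV = PMT * ((1+i)^n - 1) / i
= 2352 * ((1.12)^7 - 1) / 0.12
= 2352 * (2.210681 - 1) / 0.12
= 23729.3556


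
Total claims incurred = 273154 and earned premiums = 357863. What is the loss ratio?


Loss ratio = claims / premiums
= 273154 / 357863
= 0.7633


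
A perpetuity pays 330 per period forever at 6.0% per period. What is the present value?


PV = PMT / i
= 330 / 0.06
= 5500.0


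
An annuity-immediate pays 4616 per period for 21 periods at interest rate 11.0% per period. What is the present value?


PV = PMT * (1 - (1+i)^(-n)) / i
= 4616 * (1 - (1+0.11)^(-21)) / 0.11
= 4616 * (1 - 0.111742) / 0.11
= 4616 * 8.07507
= 37274.5249


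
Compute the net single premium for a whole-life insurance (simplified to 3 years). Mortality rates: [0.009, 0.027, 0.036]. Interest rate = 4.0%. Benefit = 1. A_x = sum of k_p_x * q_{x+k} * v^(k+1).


v = 0.961538
Year 0: k_p_x=1.0, q=0.009, term=0.008654
Year 1: k_p_x=0.991, q=0.027, term=0.024738
Year 2: k_p_x=0.964243, q=0.036, term=0.03086
A_x = 0.0643


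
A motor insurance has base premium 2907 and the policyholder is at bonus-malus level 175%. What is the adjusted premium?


adjusted = base * BM_level / 100
= 2907 * 175 / 100
= 2907 * 1.75
= 5087.25


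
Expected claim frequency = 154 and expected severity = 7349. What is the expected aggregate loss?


E[S] = E[N] * E[X]
= 154 * 7349
= 1.1317e+06


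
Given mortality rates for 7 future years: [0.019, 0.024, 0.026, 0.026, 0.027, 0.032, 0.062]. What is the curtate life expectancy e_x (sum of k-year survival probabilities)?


e_x = sum_{k=1}^{n} k_p_x
k_p_x values:
  1_p_x = 0.981
  2_p_x = 0.957456
  3_p_x = 0.932562
  4_p_x = 0.908316
  5_p_x = 0.883791
  6_p_x = 0.85551
  7_p_x = 0.802468
e_x = 6.3211


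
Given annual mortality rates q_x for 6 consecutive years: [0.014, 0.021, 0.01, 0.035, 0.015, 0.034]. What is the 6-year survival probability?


p_k = 1 - q_k for each year
Survival = product of (1 - q_k)
= 0.986 * 0.979 * 0.99 * 0.965 * 0.985 * 0.966
= 0.8775


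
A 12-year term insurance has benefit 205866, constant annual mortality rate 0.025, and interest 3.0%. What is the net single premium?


NSP = benefit * sum_{k=0}^{n-1} k_p_x * q * v^(k+1)
With constant q=0.025, v=0.970874
Sum = 0.219265
NSP = 205866 * 0.219265
= 45139.1906


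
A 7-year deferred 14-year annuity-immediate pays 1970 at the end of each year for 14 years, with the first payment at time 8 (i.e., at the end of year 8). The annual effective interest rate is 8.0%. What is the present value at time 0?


PV at time 7 of the 14-year annuity-immediate:
a_n = 1970 * (1-(1+0.08)^(-14))/0.08 = 16241.1469
Discount back 7 years to time 0:
PV = 16241.1469 * (1+0.08)^(-7)
= 16241.1469 * 0.58349
= 9476.5532


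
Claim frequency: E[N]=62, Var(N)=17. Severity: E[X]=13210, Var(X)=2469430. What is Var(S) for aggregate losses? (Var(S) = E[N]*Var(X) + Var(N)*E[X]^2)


Var(S) = E[N]*Var(X) + Var(N)*E[X]^2
= 62*2469430 + 17*13210^2
= 153104660 + 2966569700
= 3.1197e+09


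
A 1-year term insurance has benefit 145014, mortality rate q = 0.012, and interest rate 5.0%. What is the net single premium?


NSP = benefit * q * v
v = 1/(1+i) = 0.952381
NSP = 145014 * 0.012 * 0.952381
= 1657.3029


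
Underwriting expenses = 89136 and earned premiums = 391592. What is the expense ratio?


Expense ratio = expenses / premiums
= 89136 / 391592
= 0.2276


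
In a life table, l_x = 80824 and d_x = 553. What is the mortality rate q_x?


q_x = d_x / l_x
= 553 / 80824
= 0.0068


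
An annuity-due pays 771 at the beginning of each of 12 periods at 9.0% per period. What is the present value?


PV_due = PMT * (1-(1+i)^(-n))/i * (1+i)
PV_immediate = 5520.9192
PV_due = 5520.9192 * 1.09
= 6017.8019


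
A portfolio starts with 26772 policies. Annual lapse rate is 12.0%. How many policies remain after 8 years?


remaining = initial * (1 - lapse)^years
= 26772 * (1 - 0.12)^8
= 26772 * 0.359635
= 9628.1355


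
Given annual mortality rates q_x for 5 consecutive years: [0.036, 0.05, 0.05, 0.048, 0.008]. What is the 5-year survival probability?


p_k = 1 - q_k for each year
Survival = product of (1 - q_k)
= 0.964 * 0.95 * 0.95 * 0.952 * 0.992
= 0.8216


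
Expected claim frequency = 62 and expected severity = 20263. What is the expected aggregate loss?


E[S] = E[N] * E[X]
= 62 * 20263
= 1.2563e+06


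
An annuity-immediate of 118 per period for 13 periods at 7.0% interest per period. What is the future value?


FV = PMT * ((1+i)^n - 1) / i
= 118 * ((1.07)^13 - 1) / 0.07
= 118 * (2.409845 - 1) / 0.07
= 2376.5959


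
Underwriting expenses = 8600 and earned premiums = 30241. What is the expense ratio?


Expense ratio = expenses / premiums
= 8600 / 30241
= 0.2844


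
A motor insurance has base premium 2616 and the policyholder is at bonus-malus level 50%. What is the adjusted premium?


adjusted = base * BM_level / 100
= 2616 * 50 / 100
= 2616 * 0.5
= 1308.0


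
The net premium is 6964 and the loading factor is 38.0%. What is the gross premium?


Gross = net * (1 + loading)
= 6964 * (1 + 0.38)
= 6964 * 1.38
= 9610.32


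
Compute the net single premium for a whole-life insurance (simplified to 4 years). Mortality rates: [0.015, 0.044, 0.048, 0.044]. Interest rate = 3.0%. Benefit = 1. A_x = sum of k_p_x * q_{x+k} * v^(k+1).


v = 0.970874
Year 0: k_p_x=1.0, q=0.015, term=0.014563
Year 1: k_p_x=0.985, q=0.044, term=0.040852
Year 2: k_p_x=0.94166, q=0.048, term=0.041364
Year 3: k_p_x=0.89646, q=0.044, term=0.035046
A_x = 0.1318


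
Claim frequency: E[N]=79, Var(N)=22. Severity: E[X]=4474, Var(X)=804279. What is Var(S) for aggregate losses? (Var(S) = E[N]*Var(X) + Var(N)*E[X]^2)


Var(S) = E[N]*Var(X) + Var(N)*E[X]^2
= 79*804279 + 22*4474^2
= 63538041 + 440366872
= 5.0390e+08


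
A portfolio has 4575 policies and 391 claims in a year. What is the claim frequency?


frequency = claims / policies
= 391 / 4575
= 0.0855


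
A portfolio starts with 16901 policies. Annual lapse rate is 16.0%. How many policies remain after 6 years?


remaining = initial * (1 - lapse)^years
= 16901 * (1 - 0.16)^6
= 16901 * 0.351298
= 5937.288


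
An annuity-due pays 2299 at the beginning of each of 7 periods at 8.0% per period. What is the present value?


PV_due = PMT * (1-(1+i)^(-n))/i * (1+i)
PV_immediate = 11969.4448
PV_due = 11969.4448 * 1.08
= 12927.0003


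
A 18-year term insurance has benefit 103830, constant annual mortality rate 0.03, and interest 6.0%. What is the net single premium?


NSP = benefit * sum_{k=0}^{n-1} k_p_x * q * v^(k+1)
With constant q=0.03, v=0.943396
Sum = 0.265839
NSP = 103830 * 0.265839
= 27602.1106


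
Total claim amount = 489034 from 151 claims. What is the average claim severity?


severity = total / number
= 489034 / 151
= 3238.6358


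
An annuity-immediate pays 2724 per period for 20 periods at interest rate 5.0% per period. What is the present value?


PV = PMT * (1 - (1+i)^(-n)) / i
= 2724 * (1 - (1+0.05)^(-20)) / 0.05
= 2724 * (1 - 0.376889) / 0.05
= 2724 * 12.46221
= 33947.061


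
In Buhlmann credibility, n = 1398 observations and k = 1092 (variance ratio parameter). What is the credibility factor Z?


Z = n / (n + k)
= 1398 / (1398 + 1092)
= 1398 / 2490
= 0.5614


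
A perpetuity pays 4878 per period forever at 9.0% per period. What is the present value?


PV = PMT / i
= 4878 / 0.09
= 54200.0


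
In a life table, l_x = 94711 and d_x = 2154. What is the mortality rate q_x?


q_x = d_x / l_x
= 2154 / 94711
= 0.0227


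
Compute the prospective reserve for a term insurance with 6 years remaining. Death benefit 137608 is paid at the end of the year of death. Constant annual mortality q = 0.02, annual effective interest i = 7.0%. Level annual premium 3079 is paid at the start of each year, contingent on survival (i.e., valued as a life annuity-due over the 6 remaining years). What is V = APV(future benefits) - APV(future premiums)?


v = 1/(1+i) = 0.934579
APV(future benefits) per unit = sum_{k=0}^{5} k_p_x * q * v^(k+1) = 0.09105
APV(future benefits) = 137608 * 0.09105 = 12529.2334
Life annuity-due factor ä_{x:6} = sum_{k=0}^{5} k_p_x * v^k = 4.871185
APV(future premiums) = 3079 * 4.871185 = 14998.3778
V = 12529.2334 - 14998.3778
= -2469.1444


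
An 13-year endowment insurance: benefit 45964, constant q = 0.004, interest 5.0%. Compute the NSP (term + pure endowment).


Term component = 1690.8049
Pure endowment = 13_p_x * v^13 * benefit = 0.94923 * 0.530321 * 45964 = 23138.1338
NSP = 24828.9387


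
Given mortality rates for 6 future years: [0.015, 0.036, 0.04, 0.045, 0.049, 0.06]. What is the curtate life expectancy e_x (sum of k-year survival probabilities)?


e_x = sum_{k=1}^{n} k_p_x
k_p_x values:
  1_p_x = 0.985
  2_p_x = 0.94954
  3_p_x = 0.911558
  4_p_x = 0.870538
  5_p_x = 0.827882
  6_p_x = 0.778209
e_x = 5.3227


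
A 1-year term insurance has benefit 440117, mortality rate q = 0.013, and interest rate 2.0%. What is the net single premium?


NSP = benefit * q * v
v = 1/(1+i) = 0.980392
NSP = 440117 * 0.013 * 0.980392
= 5609.3343


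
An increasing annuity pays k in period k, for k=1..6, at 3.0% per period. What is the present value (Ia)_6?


(Ia)_n = sum_{k=1}^{n} k * v^k, v = 1/(1+i)
v = 0.970874
Sum computed term by term:
(Ia)_6 = 18.4934


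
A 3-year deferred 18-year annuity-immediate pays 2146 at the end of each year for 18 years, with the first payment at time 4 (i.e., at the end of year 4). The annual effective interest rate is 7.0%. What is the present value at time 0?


PV at time 3 of the 18-year annuity-immediate:
a_n = 2146 * (1-(1+0.07)^(-18))/0.07 = 21586.8005
Discount back 3 years to time 0:
PV = 21586.8005 * (1+0.07)^(-3)
= 21586.8005 * 0.816298
= 17621.2594


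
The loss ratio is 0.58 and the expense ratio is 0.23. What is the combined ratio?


Combined ratio = loss ratio + expense ratio
= 0.58 + 0.23
= 0.81


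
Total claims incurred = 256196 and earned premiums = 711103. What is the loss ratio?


Loss ratio = claims / premiums
= 256196 / 711103
= 0.3603


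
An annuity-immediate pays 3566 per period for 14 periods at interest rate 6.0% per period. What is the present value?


PV = PMT * (1 - (1+i)^(-n)) / i
= 3566 * (1 - (1+0.06)^(-14)) / 0.06
= 3566 * (1 - 0.442301) / 0.06
= 3566 * 9.294984
= 33145.9127


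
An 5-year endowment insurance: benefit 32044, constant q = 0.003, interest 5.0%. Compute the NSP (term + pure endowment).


Term component = 413.8327
Pure endowment = 5_p_x * v^5 * benefit = 0.98509 * 0.783526 * 32044 = 24732.9557
NSP = 25146.7884


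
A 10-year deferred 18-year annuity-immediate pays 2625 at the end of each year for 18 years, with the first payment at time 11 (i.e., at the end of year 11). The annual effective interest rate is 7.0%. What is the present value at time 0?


PV at time 10 of the 18-year annuity-immediate:
a_n = 2625 * (1-(1+0.07)^(-18))/0.07 = 26405.1031
Discount back 10 years to time 0:
PV = 26405.1031 * (1+0.07)^(-10)
= 26405.1031 * 0.508349
= 13423.0155


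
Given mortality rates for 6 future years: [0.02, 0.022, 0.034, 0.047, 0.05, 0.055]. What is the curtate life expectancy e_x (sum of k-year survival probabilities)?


e_x = sum_{k=1}^{n} k_p_x
k_p_x values:
  1_p_x = 0.98
  2_p_x = 0.95844
  3_p_x = 0.925853
  4_p_x = 0.882338
  5_p_x = 0.838221
  6_p_x = 0.792119
e_x = 5.377


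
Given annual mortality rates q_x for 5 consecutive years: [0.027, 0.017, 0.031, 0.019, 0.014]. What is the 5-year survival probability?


p_k = 1 - q_k for each year
Survival = product of (1 - q_k)
= 0.973 * 0.983 * 0.969 * 0.981 * 0.986
= 0.8965


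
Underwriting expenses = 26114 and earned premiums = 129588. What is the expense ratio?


Expense ratio = expenses / premiums
= 26114 / 129588
= 0.2015


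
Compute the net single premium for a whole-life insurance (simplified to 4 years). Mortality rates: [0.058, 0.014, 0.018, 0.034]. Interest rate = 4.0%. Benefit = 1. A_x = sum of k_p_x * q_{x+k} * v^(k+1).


v = 0.961538
Year 0: k_p_x=1.0, q=0.058, term=0.055769
Year 1: k_p_x=0.942, q=0.014, term=0.012193
Year 2: k_p_x=0.928812, q=0.018, term=0.014863
Year 3: k_p_x=0.912093, q=0.034, term=0.026508
A_x = 0.1093


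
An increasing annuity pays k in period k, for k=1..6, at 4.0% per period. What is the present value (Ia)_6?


(Ia)_n = sum_{k=1}^{n} k * v^k, v = 1/(1+i)
v = 0.961538
Sum computed term by term:
(Ia)_6 = 17.7484


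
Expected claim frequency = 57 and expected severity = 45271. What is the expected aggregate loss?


E[S] = E[N] * E[X]
= 57 * 45271
= 2.5804e+06


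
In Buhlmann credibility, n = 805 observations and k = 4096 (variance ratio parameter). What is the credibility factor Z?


Z = n / (n + k)
= 805 / (805 + 4096)
= 805 / 4901
= 0.1643


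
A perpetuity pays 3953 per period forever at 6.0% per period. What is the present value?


PV = PMT / i
= 3953 / 0.06
= 65883.3333


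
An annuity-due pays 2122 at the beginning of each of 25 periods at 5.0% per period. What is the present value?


PV_due = PMT * (1-(1+i)^(-n))/i * (1+i)
PV_immediate = 29907.3504
PV_due = 29907.3504 * 1.05
= 31402.7179


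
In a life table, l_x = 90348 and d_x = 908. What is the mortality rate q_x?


q_x = d_x / l_x
= 908 / 90348
= 0.0101


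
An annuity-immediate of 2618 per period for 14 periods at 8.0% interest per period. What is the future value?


FV = PMT * ((1+i)^n - 1) / i
= 2618 * ((1.08)^14 - 1) / 0.08
= 2618 * (2.937194 - 1) / 0.08
= 63394.6614


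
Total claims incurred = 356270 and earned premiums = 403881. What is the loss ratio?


Loss ratio = claims / premiums
= 356270 / 403881
= 0.8821


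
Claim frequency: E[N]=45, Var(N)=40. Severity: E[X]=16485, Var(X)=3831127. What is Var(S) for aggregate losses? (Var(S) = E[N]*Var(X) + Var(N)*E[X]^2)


Var(S) = E[N]*Var(X) + Var(N)*E[X]^2
= 45*3831127 + 40*16485^2
= 172400715 + 10870209000
= 1.1043e+10


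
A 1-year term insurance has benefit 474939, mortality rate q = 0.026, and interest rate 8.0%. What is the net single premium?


NSP = benefit * q * v
v = 1/(1+i) = 0.925926
NSP = 474939 * 0.026 * 0.925926
= 11433.7167


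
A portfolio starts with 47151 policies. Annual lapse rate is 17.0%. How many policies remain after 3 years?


remaining = initial * (1 - lapse)^years
= 47151 * (1 - 0.17)^3
= 47151 * 0.571787
= 26960.3288


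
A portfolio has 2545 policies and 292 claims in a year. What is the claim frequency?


frequency = claims / policies
= 292 / 2545
= 0.1147


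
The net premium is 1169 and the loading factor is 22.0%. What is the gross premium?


Gross = net * (1 + loading)
= 1169 * (1 + 0.22)
= 1169 * 1.22
= 1426.18


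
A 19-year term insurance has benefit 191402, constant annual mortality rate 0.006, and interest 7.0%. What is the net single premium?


NSP = benefit * sum_{k=0}^{n-1} k_p_x * q * v^(k+1)
With constant q=0.006, v=0.934579
Sum = 0.059476
NSP = 191402 * 0.059476
= 11383.9051


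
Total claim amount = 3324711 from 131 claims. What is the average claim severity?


severity = total / number
= 3324711 / 131
= 25379.4733


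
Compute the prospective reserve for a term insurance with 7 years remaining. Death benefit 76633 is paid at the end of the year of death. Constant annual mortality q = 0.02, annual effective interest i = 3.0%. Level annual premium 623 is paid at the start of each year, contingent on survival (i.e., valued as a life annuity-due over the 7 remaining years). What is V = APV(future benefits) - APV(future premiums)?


v = 1/(1+i) = 0.970874
APV(future benefits) per unit = sum_{k=0}^{6} k_p_x * q * v^(k+1) = 0.117654
APV(future benefits) = 76633 * 0.117654 = 9016.1636
Life annuity-due factor ä_{x:7} = sum_{k=0}^{6} k_p_x * v^k = 6.059171
APV(future premiums) = 623 * 6.059171 = 3774.8633
V = 9016.1636 - 3774.8633
= 5241.3003


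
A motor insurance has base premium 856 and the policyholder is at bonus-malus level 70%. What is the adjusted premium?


adjusted = base * BM_level / 100
= 856 * 70 / 100
= 856 * 0.7
= 599.2


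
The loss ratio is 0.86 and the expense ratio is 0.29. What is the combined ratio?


Combined ratio = loss ratio + expense ratio
= 0.86 + 0.29
= 1.15


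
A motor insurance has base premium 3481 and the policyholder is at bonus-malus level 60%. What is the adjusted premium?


adjusted = base * BM_level / 100
= 3481 * 60 / 100
= 3481 * 0.6
= 2088.6


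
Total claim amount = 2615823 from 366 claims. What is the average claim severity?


severity = total / number
= 2615823 / 366
= 7147.0574


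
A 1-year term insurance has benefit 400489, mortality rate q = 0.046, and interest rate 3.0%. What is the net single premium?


NSP = benefit * q * v
v = 1/(1+i) = 0.970874
NSP = 400489 * 0.046 * 0.970874
= 17885.9165


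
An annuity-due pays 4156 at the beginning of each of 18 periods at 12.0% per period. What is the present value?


PV_due = PMT * (1-(1+i)^(-n))/i * (1+i)
PV_immediate = 30129.6289
PV_due = 30129.6289 * 1.12
= 33745.1843


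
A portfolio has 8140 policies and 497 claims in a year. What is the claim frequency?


frequency = claims / policies
= 497 / 8140
= 0.0611


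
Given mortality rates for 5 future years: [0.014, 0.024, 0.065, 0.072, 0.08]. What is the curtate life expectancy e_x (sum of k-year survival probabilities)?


e_x = sum_{k=1}^{n} k_p_x
k_p_x values:
  1_p_x = 0.986
  2_p_x = 0.962336
  3_p_x = 0.899784
  4_p_x = 0.835
  5_p_x = 0.7682
e_x = 4.4513


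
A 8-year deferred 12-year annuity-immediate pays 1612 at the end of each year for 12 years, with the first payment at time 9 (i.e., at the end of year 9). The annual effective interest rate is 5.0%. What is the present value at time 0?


PV at time 8 of the 12-year annuity-immediate:
a_n = 1612 * (1-(1+0.05)^(-12))/0.05 = 14287.5616
Discount back 8 years to time 0:
PV = 14287.5616 * (1+0.05)^(-8)
= 14287.5616 * 0.676839
= 9670.3841


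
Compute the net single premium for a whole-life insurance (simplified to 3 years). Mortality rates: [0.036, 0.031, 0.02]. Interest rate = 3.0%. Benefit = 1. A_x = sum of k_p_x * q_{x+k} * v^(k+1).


v = 0.970874
Year 0: k_p_x=1.0, q=0.036, term=0.034951
Year 1: k_p_x=0.964, q=0.031, term=0.028169
Year 2: k_p_x=0.934116, q=0.02, term=0.017097
A_x = 0.0802


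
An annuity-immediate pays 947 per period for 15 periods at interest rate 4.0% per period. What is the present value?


PV = PMT * (1 - (1+i)^(-n)) / i
= 947 * (1 - (1+0.04)^(-15)) / 0.04
= 947 * (1 - 0.555265) / 0.04
= 947 * 11.118387
= 10529.1129


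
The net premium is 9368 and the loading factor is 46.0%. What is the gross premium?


Gross = net * (1 + loading)
= 9368 * (1 + 0.46)
= 9368 * 1.46
= 13677.28


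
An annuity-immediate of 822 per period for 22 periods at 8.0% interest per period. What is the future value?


FV = PMT * ((1+i)^n - 1) / i
= 822 * ((1.08)^22 - 1) / 0.08
= 822 * (5.43654 - 1) / 0.08
= 45585.4527


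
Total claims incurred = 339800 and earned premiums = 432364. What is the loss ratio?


Loss ratio = claims / premiums
= 339800 / 432364
= 0.7859


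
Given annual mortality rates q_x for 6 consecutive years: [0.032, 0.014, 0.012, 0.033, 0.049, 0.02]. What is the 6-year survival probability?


p_k = 1 - q_k for each year
Survival = product of (1 - q_k)
= 0.968 * 0.986 * 0.988 * 0.967 * 0.951 * 0.98
= 0.8499


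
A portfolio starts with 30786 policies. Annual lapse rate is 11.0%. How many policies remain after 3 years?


remaining = initial * (1 - lapse)^years
= 30786 * (1 - 0.11)^3
= 30786 * 0.704969
= 21703.1756


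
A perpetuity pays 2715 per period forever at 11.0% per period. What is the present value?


PV = PMT / i
= 2715 / 0.11
= 24681.8182


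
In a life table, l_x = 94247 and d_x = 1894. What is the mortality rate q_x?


q_x = d_x / l_x
= 1894 / 94247
= 0.0201


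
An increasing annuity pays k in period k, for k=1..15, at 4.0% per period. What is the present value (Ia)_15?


(Ia)_n = sum_{k=1}^{n} k * v^k, v = 1/(1+i)
v = 0.961538
Sum computed term by term:
(Ia)_15 = 80.8539


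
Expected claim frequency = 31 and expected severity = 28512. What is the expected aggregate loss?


E[S] = E[N] * E[X]
= 31 * 28512
= 883872


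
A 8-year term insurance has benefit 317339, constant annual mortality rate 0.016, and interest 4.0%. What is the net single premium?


NSP = benefit * sum_{k=0}^{n-1} k_p_x * q * v^(k+1)
With constant q=0.016, v=0.961538
Sum = 0.102219
NSP = 317339 * 0.102219
= 32437.9254


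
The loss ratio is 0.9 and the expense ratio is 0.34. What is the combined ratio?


Combined ratio = loss ratio + expense ratio
= 0.9 + 0.34
= 1.24


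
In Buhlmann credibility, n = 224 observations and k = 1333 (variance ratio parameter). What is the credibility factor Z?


Z = n / (n + k)
= 224 / (224 + 1333)
= 224 / 1557
= 0.1439


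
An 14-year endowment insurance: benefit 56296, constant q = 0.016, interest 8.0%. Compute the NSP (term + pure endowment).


Term component = 6833.9293
Pure endowment = 14_p_x * v^14 * benefit = 0.797869 * 0.340461 * 56296 = 15292.4243
NSP = 22126.3536


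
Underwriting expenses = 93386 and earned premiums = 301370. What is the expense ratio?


Expense ratio = expenses / premiums
= 93386 / 301370
= 0.3099


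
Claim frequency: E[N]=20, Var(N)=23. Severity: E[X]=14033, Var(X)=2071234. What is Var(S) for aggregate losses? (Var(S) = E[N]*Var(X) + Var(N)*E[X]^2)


Var(S) = E[N]*Var(X) + Var(N)*E[X]^2
= 20*2071234 + 23*14033^2
= 41424680 + 4529277047
= 4.5707e+09


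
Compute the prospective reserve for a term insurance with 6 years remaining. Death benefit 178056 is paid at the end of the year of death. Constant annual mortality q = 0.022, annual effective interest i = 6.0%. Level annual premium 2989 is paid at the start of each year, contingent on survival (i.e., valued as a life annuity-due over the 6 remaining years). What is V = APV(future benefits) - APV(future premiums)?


v = 1/(1+i) = 0.943396
APV(future benefits) per unit = sum_{k=0}^{5} k_p_x * q * v^(k+1) = 0.102789
APV(future benefits) = 178056 * 0.102789 = 18302.259
Life annuity-due factor ä_{x:6} = sum_{k=0}^{5} k_p_x * v^k = 4.952577
APV(future premiums) = 2989 * 4.952577 = 14803.2538
V = 18302.259 - 14803.2538
= 3499.0053


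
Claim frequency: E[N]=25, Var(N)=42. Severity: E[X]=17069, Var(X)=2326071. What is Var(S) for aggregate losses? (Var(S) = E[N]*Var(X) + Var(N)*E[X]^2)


Var(S) = E[N]*Var(X) + Var(N)*E[X]^2
= 25*2326071 + 42*17069^2
= 58151775 + 12236731962
= 1.2295e+10


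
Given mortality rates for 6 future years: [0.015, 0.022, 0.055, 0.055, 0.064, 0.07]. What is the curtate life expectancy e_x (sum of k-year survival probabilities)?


e_x = sum_{k=1}^{n} k_p_x
k_p_x values:
  1_p_x = 0.985
  2_p_x = 0.96333
  3_p_x = 0.910347
  4_p_x = 0.860278
  5_p_x = 0.80522
  6_p_x = 0.748855
e_x = 5.273


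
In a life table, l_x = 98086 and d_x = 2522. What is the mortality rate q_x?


q_x = d_x / l_x
= 2522 / 98086
= 0.0257


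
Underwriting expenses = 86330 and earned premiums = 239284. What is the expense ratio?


Expense ratio = expenses / premiums
= 86330 / 239284
= 0.3608


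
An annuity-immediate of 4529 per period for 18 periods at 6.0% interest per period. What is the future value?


FV = PMT * ((1+i)^n - 1) / i
= 4529 * ((1.06)^18 - 1) / 0.06
= 4529 * (2.854339 - 1) / 0.06
= 139971.7004


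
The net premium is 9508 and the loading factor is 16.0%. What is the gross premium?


Gross = net * (1 + loading)
= 9508 * (1 + 0.16)
= 9508 * 1.16
= 11029.28


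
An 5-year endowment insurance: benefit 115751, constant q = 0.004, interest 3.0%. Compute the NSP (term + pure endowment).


Term component = 2104.0253
Pure endowment = 5_p_x * v^5 * benefit = 0.980159 * 0.862609 * 115751 = 97866.7847
NSP = 99970.81


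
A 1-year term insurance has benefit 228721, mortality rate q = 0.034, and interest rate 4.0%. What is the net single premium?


NSP = benefit * q * v
v = 1/(1+i) = 0.961538
NSP = 228721 * 0.034 * 0.961538
= 7477.4173


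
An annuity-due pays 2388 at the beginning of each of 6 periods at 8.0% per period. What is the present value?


PV_due = PMT * (1-(1+i)^(-n))/i * (1+i)
PV_immediate = 11039.4366
PV_due = 11039.4366 * 1.08
= 11922.5916


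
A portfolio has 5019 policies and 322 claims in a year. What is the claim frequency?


frequency = claims / policies
= 322 / 5019
= 0.0642


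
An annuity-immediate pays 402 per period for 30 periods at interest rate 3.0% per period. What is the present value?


PV = PMT * (1 - (1+i)^(-n)) / i
= 402 * (1 - (1+0.03)^(-30)) / 0.03
= 402 * (1 - 0.411987) / 0.03
= 402 * 19.600441
= 7879.3774


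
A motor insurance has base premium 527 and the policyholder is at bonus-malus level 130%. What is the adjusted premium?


adjusted = base * BM_level / 100
= 527 * 130 / 100
= 527 * 1.3
= 685.1


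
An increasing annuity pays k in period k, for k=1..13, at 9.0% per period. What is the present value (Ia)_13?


(Ia)_n = sum_{k=1}^{n} k * v^k, v = 1/(1+i)
v = 0.917431
Sum computed term by term:
(Ia)_13 = 43.56


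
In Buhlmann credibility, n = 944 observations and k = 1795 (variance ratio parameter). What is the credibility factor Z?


Z = n / (n + k)
= 944 / (944 + 1795)
= 944 / 2739
= 0.3447


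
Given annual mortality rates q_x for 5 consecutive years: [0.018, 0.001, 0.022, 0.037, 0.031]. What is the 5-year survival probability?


p_k = 1 - q_k for each year
Survival = product of (1 - q_k)
= 0.982 * 0.999 * 0.978 * 0.963 * 0.969
= 0.8953


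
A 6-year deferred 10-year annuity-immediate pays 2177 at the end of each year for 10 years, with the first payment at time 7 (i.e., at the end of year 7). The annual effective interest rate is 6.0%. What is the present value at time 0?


PV at time 6 of the 10-year annuity-immediate:
a_n = 2177 * (1-(1+0.06)^(-10))/0.06 = 16022.9095
Discount back 6 years to time 0:
PV = 16022.9095 * (1+0.06)^(-6)
= 16022.9095 * 0.704961
= 11295.5189


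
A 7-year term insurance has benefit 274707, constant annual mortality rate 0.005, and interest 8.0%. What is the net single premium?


NSP = benefit * sum_{k=0}^{n-1} k_p_x * q * v^(k+1)
With constant q=0.005, v=0.925926
Sum = 0.025684
NSP = 274707 * 0.025684
= 7055.5742


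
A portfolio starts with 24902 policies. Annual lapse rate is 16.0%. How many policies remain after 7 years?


remaining = initial * (1 - lapse)^years
= 24902 * (1 - 0.16)^7
= 24902 * 0.29509
= 7348.3398


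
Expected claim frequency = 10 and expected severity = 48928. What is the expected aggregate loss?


E[S] = E[N] * E[X]
= 10 * 48928
= 489280


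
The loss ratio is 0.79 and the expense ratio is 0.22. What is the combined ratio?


Combined ratio = loss ratio + expense ratio
= 0.79 + 0.22
= 1.01


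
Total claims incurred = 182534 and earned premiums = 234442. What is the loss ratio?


Loss ratio = claims / premiums
= 182534 / 234442
= 0.7786


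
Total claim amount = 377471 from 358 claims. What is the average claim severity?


severity = total / number
= 377471 / 358
= 1054.3883


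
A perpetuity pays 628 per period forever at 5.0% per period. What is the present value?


PV = PMT / i
= 628 / 0.05
= 12560.0


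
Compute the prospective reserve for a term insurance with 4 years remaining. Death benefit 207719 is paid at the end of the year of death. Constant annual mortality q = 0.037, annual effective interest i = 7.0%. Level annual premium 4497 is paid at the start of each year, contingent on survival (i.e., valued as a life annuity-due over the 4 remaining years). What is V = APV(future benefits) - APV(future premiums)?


v = 1/(1+i) = 0.934579
APV(future benefits) per unit = sum_{k=0}^{3} k_p_x * q * v^(k+1) = 0.118919
APV(future benefits) = 207719 * 0.118919 = 24701.6717
Life annuity-due factor ä_{x:4} = sum_{k=0}^{3} k_p_x * v^k = 3.439
APV(future premiums) = 4497 * 3.439 = 15465.183
V = 24701.6717 - 15465.183
= 9236.4887
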